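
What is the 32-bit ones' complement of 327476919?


327476919 ^ 4294967295 = 3967490376

3967490376


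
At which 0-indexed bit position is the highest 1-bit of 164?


0b10100100. Highest set bit at position 7

7


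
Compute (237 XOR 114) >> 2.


Step 1: 237 ^ 114 = 159
Step 2: 159 >> 2 = 39

39


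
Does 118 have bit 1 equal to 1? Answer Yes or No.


0b1110110, bit 1 = 1. Yes

Yes


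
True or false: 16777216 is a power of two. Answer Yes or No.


0b1000000000000000000000000. Only one bit set => Yes

Yes


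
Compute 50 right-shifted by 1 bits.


0b110010 >> 1 = 0b11001 = 25

25


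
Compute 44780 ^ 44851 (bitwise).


0b1010111011101100 ^ 0b1010111100110011 = 0b111011111 = 479

479


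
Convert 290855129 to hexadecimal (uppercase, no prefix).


290855129 = 115618D9 hex

115618D9


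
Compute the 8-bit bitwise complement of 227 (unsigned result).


~0b11100011 = 0b11100 = 28 (8-bit unsigned)

28


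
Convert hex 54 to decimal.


54 hex = 84 decimal

84


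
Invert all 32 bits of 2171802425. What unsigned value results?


2171802425 ^ 4294967295 = 2123164870

2123164870


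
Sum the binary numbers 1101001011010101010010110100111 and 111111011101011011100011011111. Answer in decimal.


1101001011010101010010110100111 + 111111011101011011100011011111 = 10101000111000000101111010000110 = 2833276550

2833276550


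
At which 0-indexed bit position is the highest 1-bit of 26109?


0b110010111111101. Highest set bit at position 14

14


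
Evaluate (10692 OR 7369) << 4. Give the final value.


Step 1: 10692 | 7369 = 15821
Step 2: 15821 << 4 = 253136

253136


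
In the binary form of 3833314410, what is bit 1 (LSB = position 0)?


0b11100100011110111011110001101010, position 1 = 1

1


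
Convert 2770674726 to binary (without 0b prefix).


2770674726 = 10100101001001010010010000100110 in binary

10100101001001010010010000100110


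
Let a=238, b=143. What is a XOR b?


238 ^ 143 = 97

97


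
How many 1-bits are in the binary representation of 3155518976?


0b10111100000101010110011000000000 has 12 set bits

12


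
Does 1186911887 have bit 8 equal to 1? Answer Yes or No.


0b1000110101111101101011010001111, bit 8 = 0. No

No


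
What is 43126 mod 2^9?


43126 & 511 = 118

118


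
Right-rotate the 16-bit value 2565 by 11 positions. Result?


Rotate 0b101000000101 right by 11 (16-bit) = 0b100000010100001 = 16545

16545


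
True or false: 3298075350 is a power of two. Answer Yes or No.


0b11000100100101001010001011010110. Multiple bits set => No

No


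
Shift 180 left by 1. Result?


0b10110100 << 1 = 0b101101000 = 360

360


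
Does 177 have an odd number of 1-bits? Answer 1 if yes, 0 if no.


0b10110001 has 4 ones => parity 0

0


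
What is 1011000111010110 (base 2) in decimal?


1011000111010110 in decimal = 45526

45526


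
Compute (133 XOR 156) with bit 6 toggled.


Step 1: 133 ^ 156 = 25
Step 2: 25 ^ (1 << 6) = 25 ^ 64 = 89

89


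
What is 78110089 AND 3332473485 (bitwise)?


0b100101001111101110110001001 & 0b11000110101000011000001010001101 = 0b100101000011000000010001001 = 77693065

77693065


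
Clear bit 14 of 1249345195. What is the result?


1249345195 & ~(1 << 14) = 1249328811

1249328811


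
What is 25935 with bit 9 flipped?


25935 ^ (1 << 9) = 25935 ^ 512 = 26447

26447


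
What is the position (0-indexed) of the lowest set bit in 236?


0b11101100. Lowest set bit at position 2

2


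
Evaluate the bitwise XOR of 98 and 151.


0b1100010 ^ 0b10010111 = 0b11110101 = 245

245


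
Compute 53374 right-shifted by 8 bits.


0b1101000001111110 >> 8 = 0b11010000 = 208

208


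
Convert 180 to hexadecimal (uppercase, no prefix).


180 = B4 hex

B4


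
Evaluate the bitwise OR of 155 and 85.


0b10011011 | 0b1010101 = 0b11011111 = 223

223


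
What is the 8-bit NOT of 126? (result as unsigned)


~0b1111110 = 0b10000001 = 129 (8-bit unsigned)

129


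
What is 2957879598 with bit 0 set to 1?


2957879598 | (1 << 0) = 2957879598 | 1 = 2957879599

2957879599


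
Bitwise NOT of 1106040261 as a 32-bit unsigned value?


~0b1000001111011001101010111000101 = 0b10111110000100110010101000111010 = 3188927034 (32-bit unsigned)

3188927034


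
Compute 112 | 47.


0b1110000 | 0b101111 = 0b1111111 = 127

127


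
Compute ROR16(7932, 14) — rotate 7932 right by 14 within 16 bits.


Rotate 0b1111011111100 right by 14 (16-bit) = 0b111101111110000 = 31728

31728


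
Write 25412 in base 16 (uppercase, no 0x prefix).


25412 = 6344 hex

6344


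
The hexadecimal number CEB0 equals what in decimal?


CEB0 hex = 52912 decimal

52912


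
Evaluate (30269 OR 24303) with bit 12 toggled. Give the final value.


Step 1: 30269 | 24303 = 32511
Step 2: 32511 ^ (1 << 12) = 32511 ^ 4096 = 28415

28415


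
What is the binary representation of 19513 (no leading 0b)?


19513 = 100110000111001 in binary

100110000111001


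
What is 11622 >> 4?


0b10110101100110 >> 4 = 0b1011010110 = 726

726


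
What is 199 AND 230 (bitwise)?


0b11000111 & 0b11100110 = 0b11000110 = 198

198


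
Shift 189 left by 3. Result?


0b10111101 << 3 = 0b10111101000 = 1512

1512


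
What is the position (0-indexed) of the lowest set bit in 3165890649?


0b10111100101100111010100001011001. Lowest set bit at position 0

0


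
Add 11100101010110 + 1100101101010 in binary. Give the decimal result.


11100101010110 + 1100101101010 = 101001011000000 = 21184

21184


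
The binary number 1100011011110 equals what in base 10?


1100011011110 in decimal = 6366

6366


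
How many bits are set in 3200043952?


0b10111110101111001100101110110000 has 19 set bits

19


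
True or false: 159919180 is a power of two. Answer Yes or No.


0b1001100010000010110001001100. Multiple bits set => No

No


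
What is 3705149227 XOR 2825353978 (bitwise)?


0b11011100110110000001011100101011 ^ 0b10101000011001110111101011111010 = 0b1110100101111110110110111010001 = 1958702545

1958702545


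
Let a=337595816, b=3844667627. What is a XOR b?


337595816 ^ 3844667627 = 4046959939

4046959939


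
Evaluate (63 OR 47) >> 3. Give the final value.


Step 1: 63 | 47 = 63
Step 2: 63 >> 3 = 7

7


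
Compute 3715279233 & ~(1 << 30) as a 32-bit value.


3715279233 & ~(1 << 30) = 2641537409

2641537409


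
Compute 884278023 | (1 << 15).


884278023 | (1 << 15) = 884278023 | 32768 = 884310791

884310791


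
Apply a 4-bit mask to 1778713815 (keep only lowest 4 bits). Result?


1778713815 & 15 = 7

7


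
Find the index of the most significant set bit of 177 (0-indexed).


0b10110001. Highest set bit at position 7

7


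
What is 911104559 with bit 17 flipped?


911104559 ^ (1 << 17) = 911104559 ^ 131072 = 910973487

910973487


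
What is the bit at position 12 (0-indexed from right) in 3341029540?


0b11000111001001000001000010100100, position 12 = 1

1


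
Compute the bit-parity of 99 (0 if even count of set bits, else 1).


0b1100011 has 4 ones => parity 0

0


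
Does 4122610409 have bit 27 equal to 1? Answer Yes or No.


0b11110101101110100000101011101001, bit 27 = 0. No

No


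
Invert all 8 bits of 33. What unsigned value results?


33 ^ 255 = 222

222


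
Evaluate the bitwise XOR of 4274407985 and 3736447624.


0b11111110110001100100101000110001 ^ 0b11011110101101011010101010001000 = 0b100000011100111110000010111001 = 544465081

544465081


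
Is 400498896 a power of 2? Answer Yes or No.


0b10111110111110010000011010000. Multiple bits set => No

No


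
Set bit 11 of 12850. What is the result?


12850 | (1 << 11) = 12850 | 2048 = 14898

14898


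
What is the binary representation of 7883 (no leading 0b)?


7883 = 1111011001011 in binary

1111011001011


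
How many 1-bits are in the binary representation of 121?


0b1111001 has 5 set bits

5


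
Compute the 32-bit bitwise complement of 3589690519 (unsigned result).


~0b11010101111101100101010010010111 = 0b101010000010011010101101101000 = 705276776 (32-bit unsigned)

705276776


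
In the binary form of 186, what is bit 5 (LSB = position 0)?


0b10111010, position 5 = 1

1


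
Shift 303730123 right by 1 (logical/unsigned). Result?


0b10010000110101000110111001011 >> 1 = 0b1001000011010100011011100101 = 151865061

151865061


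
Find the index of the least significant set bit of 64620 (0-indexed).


0b1111110001101100. Lowest set bit at position 2

2


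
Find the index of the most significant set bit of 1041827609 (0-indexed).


0b111110000110010000011100011001. Highest set bit at position 29

29


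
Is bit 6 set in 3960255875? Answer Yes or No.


0b11101100000011001011010110000011, bit 6 = 0. No

No


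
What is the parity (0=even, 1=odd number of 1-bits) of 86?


0b1010110 has 4 ones => parity 0

0


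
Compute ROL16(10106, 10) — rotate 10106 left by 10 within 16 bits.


Rotate 0b10011101111010 left by 10 (16-bit) = 0b1110100010011101 = 59549

59549


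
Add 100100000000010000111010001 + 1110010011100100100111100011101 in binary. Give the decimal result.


100100000000010000111010001 + 1110010011100100100111100011101 = 1110110111100100111000011101110 = 1995600110

1995600110


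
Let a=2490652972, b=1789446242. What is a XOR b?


2490652972 ^ 1789446242 = 4275867982

4275867982


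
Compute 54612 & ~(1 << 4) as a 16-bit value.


54612 & ~(1 << 4) = 54596

54596


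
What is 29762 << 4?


0b111010001000010 << 4 = 0b1110100010000100000 = 476192

476192


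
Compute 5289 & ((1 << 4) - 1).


5289 & 15 = 9

9


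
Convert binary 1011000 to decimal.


1011000 in decimal = 88

88


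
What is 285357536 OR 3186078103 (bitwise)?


0b10001000000100011010111100000 | 0b10111101111001111011000110010111 = 0b10111101111001111011010111110111 = 3186079223

3186079223


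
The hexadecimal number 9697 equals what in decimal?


9697 hex = 38551 decimal

38551


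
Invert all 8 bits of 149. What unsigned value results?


149 ^ 255 = 106

106


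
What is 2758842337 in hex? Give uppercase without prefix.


2758842337 = A47097E1 hex

A47097E1


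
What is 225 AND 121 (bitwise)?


0b11100001 & 0b1111001 = 0b1100001 = 97

97


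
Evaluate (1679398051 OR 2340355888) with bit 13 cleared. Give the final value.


Step 1: 1679398051 | 2340355888 = 4018143155
Step 2: 4018143155 & ~(1 << 13) = 4018134963

4018134963


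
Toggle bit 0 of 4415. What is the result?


4415 ^ (1 << 0) = 4415 ^ 1 = 4414

4414


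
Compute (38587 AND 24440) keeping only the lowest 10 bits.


Step 1: 38587 & 24440 = 5688
Step 2: 5688 & 1023 = 568

568


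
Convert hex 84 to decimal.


84 hex = 132 decimal

132


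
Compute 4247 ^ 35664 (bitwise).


0b1000010010111 ^ 0b1000101101010000 = 0b1001101111000111 = 39879

39879


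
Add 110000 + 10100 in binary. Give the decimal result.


110000 + 10100 = 1000100 = 68

68


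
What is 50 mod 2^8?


50 & 255 = 50

50


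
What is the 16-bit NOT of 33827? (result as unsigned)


~0b1000010000100011 = 0b111101111011100 = 31708 (16-bit unsigned)

31708


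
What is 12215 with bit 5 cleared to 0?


12215 & ~(1 << 5) = 12183

12183


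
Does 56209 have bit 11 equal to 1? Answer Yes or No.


0b1101101110010001, bit 11 = 1. Yes

Yes


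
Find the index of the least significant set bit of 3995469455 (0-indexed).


0b11101110001001100000011010001111. Lowest set bit at position 0

0


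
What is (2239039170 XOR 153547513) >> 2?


Step 1: 2239039170 ^ 153547513 = 2354312251
Step 2: 2354312251 >> 2 = 588578062

588578062


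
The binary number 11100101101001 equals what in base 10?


11100101101001 in decimal = 14697

14697


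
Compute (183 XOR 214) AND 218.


Step 1: 183 ^ 214 = 97
Step 2: 97 & 218 = 64

64


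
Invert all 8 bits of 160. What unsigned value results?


160 ^ 255 = 95

95


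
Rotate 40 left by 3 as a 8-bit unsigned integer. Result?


Rotate 0b101000 left by 3 (8-bit) = 0b1000001 = 65

65


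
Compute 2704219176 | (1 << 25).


2704219176 | (1 << 25) = 2704219176 | 33554432 = 2737773608

2737773608


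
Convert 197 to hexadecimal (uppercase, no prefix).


197 = C5 hex

C5


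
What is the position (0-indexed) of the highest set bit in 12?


0b1100. Highest set bit at position 3

3


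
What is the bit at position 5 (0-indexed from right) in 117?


0b1110101, position 5 = 1

1


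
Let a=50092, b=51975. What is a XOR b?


50092 ^ 51975 = 2219

2219


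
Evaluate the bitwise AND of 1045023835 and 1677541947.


0b111110010010011100110001011011 & 0b1100011111111010100001000111011 = 0b100010010010010100000000011011 = 575225883

575225883


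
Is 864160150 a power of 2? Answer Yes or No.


0b110011100000100000100110010110. Multiple bits set => No

No


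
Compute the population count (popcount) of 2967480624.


0b10110000111000000010100100110000 has 11 set bits

11


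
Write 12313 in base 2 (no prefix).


12313 = 11000000011001 in binary

11000000011001


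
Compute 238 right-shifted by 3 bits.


0b11101110 >> 3 = 0b11101 = 29

29


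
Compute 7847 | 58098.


0b1111010100111 | 0b1110001011110010 = 0b1111111011110111 = 65271

65271


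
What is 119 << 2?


0b1110111 << 2 = 0b111011100 = 476

476


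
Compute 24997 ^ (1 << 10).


24997 ^ (1 << 10) = 24997 ^ 1024 = 26021

26021


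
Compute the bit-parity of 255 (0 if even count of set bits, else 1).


0b11111111 has 8 ones => parity 0

0


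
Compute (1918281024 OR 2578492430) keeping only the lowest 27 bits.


Step 1: 1918281024 | 2578492430 = 4227247438
Step 2: 4227247438 & 134217727 = 66497870

66497870


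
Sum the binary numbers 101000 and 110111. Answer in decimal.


101000 + 110111 = 1011111 = 95

95


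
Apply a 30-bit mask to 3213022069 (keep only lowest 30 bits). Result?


3213022069 & 1073741823 = 1065538421

1065538421


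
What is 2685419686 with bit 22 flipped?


2685419686 ^ (1 << 22) = 2685419686 ^ 4194304 = 2689613990

2689613990


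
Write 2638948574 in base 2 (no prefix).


2638948574 = 10011101010010110010100011011110 in binary

10011101010010110010100011011110


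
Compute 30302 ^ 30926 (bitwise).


0b111011001011110 ^ 0b111100011001110 = 0b111010010000 = 3728

3728


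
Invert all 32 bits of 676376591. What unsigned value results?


676376591 ^ 4294967295 = 3618590704

3618590704


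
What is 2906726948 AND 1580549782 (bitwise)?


0b10101101010000010010001000100100 & 0b1011110001101010100011010010110 = 0b1100000000010000001000000100 = 201392644

201392644


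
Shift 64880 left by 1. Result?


0b1111110101110000 << 1 = 0b11111101011100000 = 129760

129760


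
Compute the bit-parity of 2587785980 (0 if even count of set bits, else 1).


0b10011010001111100111101011111100 has 20 ones => parity 0

0


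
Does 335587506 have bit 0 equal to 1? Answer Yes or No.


0b10100000000001010100010110010, bit 0 = 0. No

No


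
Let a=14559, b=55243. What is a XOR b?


14559 ^ 55243 = 61204

61204


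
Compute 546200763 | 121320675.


0b100000100011100101110010111011 | 0b111001110110011010011100011 = 0b100111101111110111110011111011 = 666860795

666860795


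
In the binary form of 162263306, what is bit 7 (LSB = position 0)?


0b1001101010111111000100001010, position 7 = 0

0


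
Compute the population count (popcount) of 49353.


0b1100000011001001 has 6 set bits

6


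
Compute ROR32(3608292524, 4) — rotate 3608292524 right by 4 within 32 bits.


Rotate 0b11010111000100100010110010101100 right by 4 (32-bit) = 0b11001101011100010010001011001010 = 3446743754

3446743754


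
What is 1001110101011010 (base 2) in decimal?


1001110101011010 in decimal = 40282

40282


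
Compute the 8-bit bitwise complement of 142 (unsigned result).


~0b10001110 = 0b1110001 = 113 (8-bit unsigned)

113


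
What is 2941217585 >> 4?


0b10101111010011110110101100110001 >> 4 = 0b1010111101001111011010110011 = 183826099

183826099


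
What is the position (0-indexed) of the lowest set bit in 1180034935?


0b1000110010101011110011101110111. Lowest set bit at position 0

0


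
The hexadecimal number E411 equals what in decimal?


E411 hex = 58385 decimal

58385


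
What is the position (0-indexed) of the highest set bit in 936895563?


0b110111110101111110010001001011. Highest set bit at position 29

29


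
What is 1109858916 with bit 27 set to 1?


1109858916 | (1 << 27) = 1109858916 | 134217728 = 1244076644

1244076644


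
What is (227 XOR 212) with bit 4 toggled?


Step 1: 227 ^ 212 = 55
Step 2: 55 ^ (1 << 4) = 55 ^ 16 = 39

39


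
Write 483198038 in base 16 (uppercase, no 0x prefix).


483198038 = 1CCD0456 hex

1CCD0456


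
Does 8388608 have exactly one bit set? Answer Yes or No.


0b100000000000000000000000. Only one bit set => Yes

Yes


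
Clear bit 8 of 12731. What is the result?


12731 & ~(1 << 8) = 12475

12475


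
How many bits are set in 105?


0b1101001 has 4 set bits

4


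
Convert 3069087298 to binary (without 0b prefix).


3069087298 = 10110110111011101000111001000010 in binary

10110110111011101000111001000010


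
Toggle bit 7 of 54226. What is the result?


54226 ^ (1 << 7) = 54226 ^ 128 = 54098

54098


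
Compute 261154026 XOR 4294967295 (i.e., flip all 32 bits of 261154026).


261154026 ^ 4294967295 = 4033813269

4033813269


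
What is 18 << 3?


0b10010 << 3 = 0b10010000 = 144

144


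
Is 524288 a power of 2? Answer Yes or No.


0b10000000000000000000. Only one bit set => Yes

Yes


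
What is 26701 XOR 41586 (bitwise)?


0b110100001001101 ^ 0b1010001001110010 = 0b1100101000111111 = 51775

51775


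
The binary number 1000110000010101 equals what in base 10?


1000110000010101 in decimal = 35861

35861


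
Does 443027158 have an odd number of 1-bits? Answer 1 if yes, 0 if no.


0b11010011010000000111011010110 has 14 ones => parity 0

0


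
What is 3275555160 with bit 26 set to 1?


3275555160 | (1 << 26) = 3275555160 | 67108864 = 3342664024

3342664024


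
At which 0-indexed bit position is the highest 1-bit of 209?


0b11010001. Highest set bit at position 7

7


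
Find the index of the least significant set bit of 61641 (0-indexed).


0b1111000011001001. Lowest set bit at position 0

0


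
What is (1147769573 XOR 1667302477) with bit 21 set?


Step 1: 1147769573 ^ 1667302477 = 654874280
Step 2: 654874280 | (1 << 21) = 654874280 | 2097152 = 656971432

656971432


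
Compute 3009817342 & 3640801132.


0b10110011011001100010101011111110 & 0b11011001000000100011011101101100 = 0b10010001000000100010001001101100 = 2432836204

2432836204


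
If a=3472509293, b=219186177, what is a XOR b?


3472509293 ^ 219186177 = 3286945132

3286945132


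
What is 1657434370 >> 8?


0b1100010110010100111000100000010 >> 8 = 0b11000101100101001110001 = 6474353

6474353


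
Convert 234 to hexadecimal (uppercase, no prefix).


234 = EA hex

EA


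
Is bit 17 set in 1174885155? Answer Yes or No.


0b1000110000001110101001100100011, bit 17 = 1. Yes

Yes


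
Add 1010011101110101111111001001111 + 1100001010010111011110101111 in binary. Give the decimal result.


1010011101110101111111001001111 + 1100001010010111011110101111 = 1011111111001000111010111111110 = 1608807934

1608807934


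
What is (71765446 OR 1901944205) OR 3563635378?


Step 1: 71765446 | 1901944205 = 1969184207
Step 2: 1969184207 | 3563635378 = 4118798335

4118798335


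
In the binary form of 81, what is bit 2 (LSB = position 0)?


0b1010001, position 2 = 0

0


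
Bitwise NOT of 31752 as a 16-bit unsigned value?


~0b111110000001000 = 0b1000001111110111 = 33783 (16-bit unsigned)

33783


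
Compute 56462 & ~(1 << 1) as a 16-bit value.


56462 & ~(1 << 1) = 56460

56460


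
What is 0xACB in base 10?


ACB hex = 2763 decimal

2763


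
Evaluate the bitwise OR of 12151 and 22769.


0b10111101110111 | 0b101100011110001 = 0b111111111110111 = 32759

32759


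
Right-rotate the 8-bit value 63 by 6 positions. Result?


Rotate 0b111111 right by 6 (8-bit) = 0b11111100 = 252

252


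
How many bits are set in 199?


0b11000111 has 5 set bits

5


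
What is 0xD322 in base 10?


D322 hex = 54050 decimal

54050


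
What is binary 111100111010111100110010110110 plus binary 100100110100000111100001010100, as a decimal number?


111100111010111100110010110110 + 100100110100000111100001010100 = 1100001101111000100010100001010 = 1639728394

1639728394


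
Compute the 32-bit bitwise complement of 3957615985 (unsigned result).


~0b11101011111001000110110101110001 = 0b10100000110111001001010001110 = 337351310 (32-bit unsigned)

337351310


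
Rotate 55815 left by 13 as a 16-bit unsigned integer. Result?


Rotate 0b1101101000000111 left by 13 (16-bit) = 0b1111101101000000 = 64320

64320


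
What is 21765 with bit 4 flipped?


21765 ^ (1 << 4) = 21765 ^ 16 = 21781

21781


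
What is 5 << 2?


0b101 << 2 = 0b10100 = 20

20


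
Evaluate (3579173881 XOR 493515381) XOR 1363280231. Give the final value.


Step 1: 3579173881 ^ 493515381 = 3359615372
Step 2: 3359615372 ^ 1363280231 = 2575149291

2575149291


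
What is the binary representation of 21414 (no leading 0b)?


21414 = 101001110100110 in binary

101001110100110


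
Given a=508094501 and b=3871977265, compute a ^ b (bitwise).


508094501 ^ 3871977265 = 4169221908

4169221908


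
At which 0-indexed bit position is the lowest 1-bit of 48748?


0b1011111001101100. Lowest set bit at position 2

2


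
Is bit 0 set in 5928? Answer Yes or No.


0b1011100101000, bit 0 = 0. No

No


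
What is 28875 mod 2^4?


28875 & 15 = 11

11


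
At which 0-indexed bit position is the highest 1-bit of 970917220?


0b111001110111110000010101100100. Highest set bit at position 29

29


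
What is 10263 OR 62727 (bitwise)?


0b10100000010111 | 0b1111010100000111 = 0b1111110100010111 = 64791

64791


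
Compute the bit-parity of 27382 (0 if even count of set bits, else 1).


0b110101011110110 has 10 ones => parity 0

0


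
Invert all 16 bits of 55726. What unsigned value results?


55726 ^ 65535 = 9809

9809


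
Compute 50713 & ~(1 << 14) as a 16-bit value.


50713 & ~(1 << 14) = 34329

34329


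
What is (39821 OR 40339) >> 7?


Step 1: 39821 | 40339 = 40863
Step 2: 40863 >> 7 = 319

319


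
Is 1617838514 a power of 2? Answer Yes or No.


0b1100000011011100100000110110010. Multiple bits set => No

No


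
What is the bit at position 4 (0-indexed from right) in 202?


0b11001010, position 4 = 0

0


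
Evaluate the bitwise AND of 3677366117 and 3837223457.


0b11011011001100000010011101100101 & 0b11100100101101110110001000100001 = 0b11000000001100000010001000100001 = 3224379937

3224379937


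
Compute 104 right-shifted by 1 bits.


0b1101000 >> 1 = 0b110100 = 52

52


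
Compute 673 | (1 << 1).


673 | (1 << 1) = 673 | 2 = 675

675


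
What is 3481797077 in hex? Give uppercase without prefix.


3481797077 = CF8801D5 hex

CF8801D5


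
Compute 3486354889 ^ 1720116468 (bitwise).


0b11001111110011011000110111001001 ^ 0b1100110100001101110010011110100 = 0b10101001010010110110100100111101 = 2840291645

2840291645


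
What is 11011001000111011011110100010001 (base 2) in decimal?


11011001000111011011110100010001 in decimal = 3642604817

3642604817


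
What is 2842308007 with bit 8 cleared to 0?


2842308007 & ~(1 << 8) = 2842307751

2842307751


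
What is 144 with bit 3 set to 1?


144 | (1 << 3) = 144 | 8 = 152

152


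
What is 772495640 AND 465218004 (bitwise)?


0b101110000010110101100100011000 & 0b11011101110101010100111010100 = 0b1010000010100000100100010000 = 168429840

168429840


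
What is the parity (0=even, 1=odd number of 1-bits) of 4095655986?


0b11110100000111101100000000110010 has 14 ones => parity 0

0


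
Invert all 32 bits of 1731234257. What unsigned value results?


1731234257 ^ 4294967295 = 2563733038

2563733038


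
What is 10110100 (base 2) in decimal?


10110100 in decimal = 180

180


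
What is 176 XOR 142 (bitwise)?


0b10110000 ^ 0b10001110 = 0b111110 = 62

62


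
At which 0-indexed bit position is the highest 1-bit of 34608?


0b1000011100110000. Highest set bit at position 15

15


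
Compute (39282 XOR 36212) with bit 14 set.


Step 1: 39282 ^ 36212 = 5126
Step 2: 5126 | (1 << 14) = 5126 | 16384 = 21510

21510


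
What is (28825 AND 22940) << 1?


Step 1: 28825 & 22940 = 20632
Step 2: 20632 << 1 = 41264

41264


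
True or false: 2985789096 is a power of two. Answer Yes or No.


0b10110001111101111000011010101000. Multiple bits set => No

No


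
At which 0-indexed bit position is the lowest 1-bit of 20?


0b10100. Lowest set bit at position 2

2


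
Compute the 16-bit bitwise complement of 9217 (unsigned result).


~0b10010000000001 = 0b1101101111111110 = 56318 (16-bit unsigned)

56318


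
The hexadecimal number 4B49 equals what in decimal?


4B49 hex = 19273 decimal

19273


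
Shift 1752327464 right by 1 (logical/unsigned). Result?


0b1101000011100100110010100101000 >> 1 = 0b110100001110010011001010010100 = 876163732

876163732


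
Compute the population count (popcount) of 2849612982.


0b10101001110110011010010010110110 has 17 set bits

17


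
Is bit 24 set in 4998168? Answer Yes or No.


0b10011000100010000011000, bit 24 = 0. No

No


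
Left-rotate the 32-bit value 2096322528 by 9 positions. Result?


Rotate 0b1111100111100110101011111100000 left by 9 (32-bit) = 0b11100110101011111100000011111001 = 3870277881

3870277881


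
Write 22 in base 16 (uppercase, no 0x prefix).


22 = 16 hex

16


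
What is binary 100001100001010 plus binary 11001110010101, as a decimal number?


100001100001010 + 11001110010101 = 111011010011111 = 30367

30367


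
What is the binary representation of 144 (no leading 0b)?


144 = 10010000 in binary

10010000


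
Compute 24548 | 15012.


0b101111111100100 | 0b11101010100100 = 0b111111111100100 = 32740

32740


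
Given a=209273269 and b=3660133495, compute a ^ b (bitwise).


209273269 ^ 3660133495 = 3595597250

3595597250


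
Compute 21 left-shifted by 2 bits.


0b10101 << 2 = 0b1010100 = 84

84


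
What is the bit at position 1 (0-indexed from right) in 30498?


0b111011100100010, position 1 = 1

1


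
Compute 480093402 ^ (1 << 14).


480093402 ^ (1 << 14) = 480093402 ^ 16384 = 480109786

480109786


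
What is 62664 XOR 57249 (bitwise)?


0b1111010011001000 ^ 0b1101111110100001 = 0b10101101101001 = 11113

11113


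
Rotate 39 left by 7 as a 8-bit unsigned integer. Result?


Rotate 0b100111 left by 7 (8-bit) = 0b10010011 = 147

147


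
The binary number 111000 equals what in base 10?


111000 in decimal = 56

56


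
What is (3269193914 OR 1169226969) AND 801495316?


Step 1: 3269193914 | 1169226969 = 3355180283
Step 2: 3355180283 & 801495316 = 130144272

130144272


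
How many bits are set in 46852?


0b1011011100000100 has 7 set bits

7


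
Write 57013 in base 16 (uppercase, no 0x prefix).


57013 = DEB5 hex

DEB5


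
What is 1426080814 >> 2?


0b1010101000000000100010000101110 >> 2 = 0b10101010000000001000100001011 = 356520203

356520203


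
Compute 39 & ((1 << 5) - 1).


39 & 31 = 7

7


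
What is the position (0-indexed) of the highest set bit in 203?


0b11001011. Highest set bit at position 7

7


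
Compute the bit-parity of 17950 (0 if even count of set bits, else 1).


0b100011000011110 has 7 ones => parity 1

1


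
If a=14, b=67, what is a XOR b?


14 ^ 67 = 77

77


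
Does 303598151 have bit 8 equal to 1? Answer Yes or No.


0b10010000110001000101001000111, bit 8 = 0. No

No


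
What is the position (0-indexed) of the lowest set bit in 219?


0b11011011. Lowest set bit at position 0

0


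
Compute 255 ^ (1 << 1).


255 ^ (1 << 1) = 255 ^ 2 = 253

253


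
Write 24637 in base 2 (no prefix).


24637 = 110000000111101 in binary

110000000111101


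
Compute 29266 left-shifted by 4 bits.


0b111001001010010 << 4 = 0b1110010010100100000 = 468256

468256


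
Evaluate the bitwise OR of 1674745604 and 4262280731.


0b1100011110100101001011100000100 | 0b11111110000011010011111000011011 = 0b11111111110111111011111100011111 = 4292853535

4292853535


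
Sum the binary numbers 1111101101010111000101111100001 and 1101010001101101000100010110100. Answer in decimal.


1111101101010111000101111100001 + 1101010001101101000100010110100 = 11100111111000100001010010010101 = 3890353301

3890353301


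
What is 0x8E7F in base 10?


8E7F hex = 36479 decimal

36479


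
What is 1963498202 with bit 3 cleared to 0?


1963498202 & ~(1 << 3) = 1963498194

1963498194


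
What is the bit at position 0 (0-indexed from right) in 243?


0b11110011, position 0 = 1

1


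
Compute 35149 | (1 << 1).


35149 | (1 << 1) = 35149 | 2 = 35151

35151


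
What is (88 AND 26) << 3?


Step 1: 88 & 26 = 24
Step 2: 24 << 3 = 192

192


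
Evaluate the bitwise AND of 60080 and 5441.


0b1110101010110000 & 0b1010101000001 = 0b0 = 0

0


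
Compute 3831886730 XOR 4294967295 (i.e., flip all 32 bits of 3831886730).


3831886730 ^ 4294967295 = 463080565

463080565


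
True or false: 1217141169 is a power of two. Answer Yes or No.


0b1001000100011000001100110110001. Multiple bits set => No

No


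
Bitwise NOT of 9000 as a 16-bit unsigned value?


~0b10001100101000 = 0b1101110011010111 = 56535 (16-bit unsigned)

56535


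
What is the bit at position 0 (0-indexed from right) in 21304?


0b101001100111000, position 0 = 0

0


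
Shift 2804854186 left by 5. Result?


0b10100111001011101010110110101010 << 5 = 0b1010011100101110101011011010101000000 = 89755333952

89755333952


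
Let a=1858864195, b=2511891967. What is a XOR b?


1858864195 ^ 2511891967 = 4218710460

4218710460


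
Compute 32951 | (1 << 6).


32951 | (1 << 6) = 32951 | 64 = 33015

33015


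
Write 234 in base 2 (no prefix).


234 = 11101010 in binary

11101010


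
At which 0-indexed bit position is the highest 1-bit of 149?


0b10010101. Highest set bit at position 7

7


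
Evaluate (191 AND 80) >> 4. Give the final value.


Step 1: 191 & 80 = 16
Step 2: 16 >> 4 = 1

1


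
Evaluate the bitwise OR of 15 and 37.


0b1111 | 0b100101 = 0b101111 = 47

47


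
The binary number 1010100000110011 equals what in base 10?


1010100000110011 in decimal = 43059

43059


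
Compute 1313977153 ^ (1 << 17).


1313977153 ^ (1 << 17) = 1313977153 ^ 131072 = 1314108225

1314108225


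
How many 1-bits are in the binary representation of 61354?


0b1110111110101010 has 11 set bits

11


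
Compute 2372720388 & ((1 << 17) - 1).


2372720388 & 131071 = 55044

55044


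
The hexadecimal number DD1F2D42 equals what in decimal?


DD1F2D42 hex = 3709807938 decimal

3709807938


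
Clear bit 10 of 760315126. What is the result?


760315126 & ~(1 << 10) = 760314102

760314102


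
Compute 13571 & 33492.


0b11010100000011 & 0b1000001011010100 = 0b0 = 0

0


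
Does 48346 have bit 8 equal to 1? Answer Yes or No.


0b1011110011011010, bit 8 = 0. No

No


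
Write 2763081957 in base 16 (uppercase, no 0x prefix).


2763081957 = A4B148E5 hex

A4B148E5


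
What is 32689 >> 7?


0b111111110110001 >> 7 = 0b11111111 = 255

255


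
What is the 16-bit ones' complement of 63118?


63118 ^ 65535 = 2417

2417


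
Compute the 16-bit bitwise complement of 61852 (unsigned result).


~0b1111000110011100 = 0b111001100011 = 3683 (16-bit unsigned)

3683


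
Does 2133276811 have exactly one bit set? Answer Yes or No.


0b1111111001001110011100010001011. Multiple bits set => No

No


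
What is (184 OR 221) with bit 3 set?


Step 1: 184 | 221 = 253
Step 2: 253 | (1 << 3) = 253 | 8 = 253

253


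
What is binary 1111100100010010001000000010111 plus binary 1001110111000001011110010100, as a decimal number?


1111100100010010001000000010111 + 1001110111000001011110010100 = 10000110011001010010011110101011 = 2254776235

2254776235


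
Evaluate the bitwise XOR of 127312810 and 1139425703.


0b111100101101010001110101010 ^ 0b1000011111010100100000110100111 = 0b1000100011111001110001000001101 = 1149035021

1149035021


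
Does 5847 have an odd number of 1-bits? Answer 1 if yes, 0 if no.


0b1011011010111 has 9 ones => parity 1

1


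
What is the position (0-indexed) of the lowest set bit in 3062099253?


0b10110110100000111110110100110101. Lowest set bit at position 0

0


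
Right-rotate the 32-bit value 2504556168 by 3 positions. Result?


Rotate 0b10010101010010000111111010001000 right by 3 (32-bit) = 0b10010101010010000111111010001 = 313069521

313069521


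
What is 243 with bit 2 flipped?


243 ^ (1 << 2) = 243 ^ 4 = 247

247


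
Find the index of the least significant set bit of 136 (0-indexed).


0b10001000. Lowest set bit at position 3

3


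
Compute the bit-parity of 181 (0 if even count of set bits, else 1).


0b10110101 has 5 ones => parity 1

1


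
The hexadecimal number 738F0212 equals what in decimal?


738F0212 hex = 1938752018 decimal

1938752018


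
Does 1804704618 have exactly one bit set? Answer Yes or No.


0b1101011100100011001101101101010. Multiple bits set => No

No


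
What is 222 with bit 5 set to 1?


222 | (1 << 5) = 222 | 32 = 254

254


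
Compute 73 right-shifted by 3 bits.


0b1001001 >> 3 = 0b1001 = 9

9


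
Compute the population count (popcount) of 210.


0b11010010 has 4 set bits

4


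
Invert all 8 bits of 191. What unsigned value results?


191 ^ 255 = 64

64


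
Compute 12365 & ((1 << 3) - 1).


12365 & 7 = 5

5


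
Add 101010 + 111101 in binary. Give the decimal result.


101010 + 111101 = 1100111 = 103

103


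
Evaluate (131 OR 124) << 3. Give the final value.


Step 1: 131 | 124 = 255
Step 2: 255 << 3 = 2040

2040


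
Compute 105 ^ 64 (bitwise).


0b1101001 ^ 0b1000000 = 0b101001 = 41

41


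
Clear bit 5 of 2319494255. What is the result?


2319494255 & ~(1 << 5) = 2319494223

2319494223


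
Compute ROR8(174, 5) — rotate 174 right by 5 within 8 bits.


Rotate 0b10101110 right by 5 (8-bit) = 0b1110101 = 117

117


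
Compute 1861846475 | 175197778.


0b1101110111110011000010111001011 | 0b1010011100010100111001010010 = 0b1101110111110011100111111011011 = 1861865435

1861865435


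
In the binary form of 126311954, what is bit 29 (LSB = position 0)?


0b111100001110101111000010010, position 29 = 0

0


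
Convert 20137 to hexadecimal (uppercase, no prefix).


20137 = 4EA9 hex

4EA9


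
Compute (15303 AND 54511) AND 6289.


Step 1: 15303 & 54511 = 4295
Step 2: 4295 & 6289 = 4225

4225


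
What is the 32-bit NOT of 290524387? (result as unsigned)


~0b10001010100010000110011100011 = 0b11101110101011101111001100011100 = 4004442908 (32-bit unsigned)

4004442908


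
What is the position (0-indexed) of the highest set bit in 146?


0b10010010. Highest set bit at position 7

7


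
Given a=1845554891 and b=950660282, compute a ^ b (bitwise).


1845554891 ^ 950660282 = 1453916785

1453916785


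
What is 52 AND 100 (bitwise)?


0b110100 & 0b1100100 = 0b100100 = 36

36


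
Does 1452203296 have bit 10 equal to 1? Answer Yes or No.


0b1010110100011101101110100100000, bit 10 = 1. Yes

Yes


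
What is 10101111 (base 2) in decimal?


10101111 in decimal = 175

175


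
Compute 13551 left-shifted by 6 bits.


0b11010011101111 << 6 = 0b11010011101111000000 = 867264

867264


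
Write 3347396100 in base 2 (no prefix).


3347396100 = 11000111100001010011011000000100 in binary

11000111100001010011011000000100


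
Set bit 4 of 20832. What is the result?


20832 | (1 << 4) = 20832 | 16 = 20848

20848


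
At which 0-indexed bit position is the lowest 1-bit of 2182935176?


0b10000010000111001111001010001000. Lowest set bit at position 3

3


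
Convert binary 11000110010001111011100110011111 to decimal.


11000110010001111011100110011111 in decimal = 3326589343

3326589343


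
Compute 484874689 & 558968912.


0b11100111001101001100111000001 & 0b100001010100010011000001010000 = 0b10000000001000001000000 = 4198464

4198464


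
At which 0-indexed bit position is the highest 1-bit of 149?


0b10010101. Highest set bit at position 7

7


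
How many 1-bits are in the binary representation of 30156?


0b111010111001100 has 9 set bits

9


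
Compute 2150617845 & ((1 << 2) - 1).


2150617845 & 3 = 1

1


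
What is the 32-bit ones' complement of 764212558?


764212558 ^ 4294967295 = 3530754737

3530754737


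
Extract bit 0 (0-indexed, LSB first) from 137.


0b10001001, position 0 = 1

1


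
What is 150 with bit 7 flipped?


150 ^ (1 << 7) = 150 ^ 128 = 22

22


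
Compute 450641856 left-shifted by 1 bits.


0b11010110111000011111111000000 << 1 = 0b110101101110000111111110000000 = 901283712

901283712


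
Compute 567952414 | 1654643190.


0b100001110110100100010000011110 | 0b1100010100111111101100111110110 = 0b1100011110111111101110111111110 = 1675615742

1675615742


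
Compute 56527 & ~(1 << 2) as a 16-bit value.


56527 & ~(1 << 2) = 56523

56523


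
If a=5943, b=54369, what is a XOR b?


5943 ^ 54369 = 50006

50006


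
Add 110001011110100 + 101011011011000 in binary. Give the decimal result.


110001011110100 + 101011011011000 = 1011100111001100 = 47564

47564


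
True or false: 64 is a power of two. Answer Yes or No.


0b1000000. Only one bit set => Yes

Yes


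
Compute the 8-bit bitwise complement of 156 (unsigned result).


~0b10011100 = 0b1100011 = 99 (8-bit unsigned)

99


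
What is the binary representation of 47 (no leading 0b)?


47 = 101111 in binary

101111


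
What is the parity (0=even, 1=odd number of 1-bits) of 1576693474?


0b1011101111110100110111011100010 has 20 ones => parity 0

0


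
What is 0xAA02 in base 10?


AA02 hex = 43522 decimal

43522


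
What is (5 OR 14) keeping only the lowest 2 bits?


Step 1: 5 | 14 = 15
Step 2: 15 & 3 = 3

3
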